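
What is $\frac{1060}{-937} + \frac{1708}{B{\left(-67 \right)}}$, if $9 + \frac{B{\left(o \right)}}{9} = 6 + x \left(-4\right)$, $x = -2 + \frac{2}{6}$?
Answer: $\frac{1565416}{30921} \approx 50.626$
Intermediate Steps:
$x = - \frac{5}{3}$ ($x = -2 + 2 \cdot \frac{1}{6} = -2 + \frac{1}{3} = - \frac{5}{3} \approx -1.6667$)
$B{\left(o \right)} = 33$ ($B{\left(o \right)} = -81 + 9 \left(6 - - \frac{20}{3}\right) = -81 + 9 \left(6 + \frac{20}{3}\right) = -81 + 9 \cdot \frac{38}{3} = -81 + 114 = 33$)
$\frac{1060}{-937} + \frac{1708}{B{\left(-67 \right)}} = \frac{1060}{-937} + \frac{1708}{33} = 1060 \left(- \frac{1}{937}\right) + 1708 \cdot \frac{1}{33} = - \frac{1060}{937} + \frac{1708}{33} = \frac{1565416}{30921}$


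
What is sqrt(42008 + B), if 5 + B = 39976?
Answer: sqrt(81979) ≈ 286.32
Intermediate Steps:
B = 39971 (B = -5 + 39976 = 39971)
sqrt(42008 + B) = sqrt(42008 + 39971) = sqrt(81979)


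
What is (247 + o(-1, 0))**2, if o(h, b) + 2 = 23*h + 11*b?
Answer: 49284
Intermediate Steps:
o(h, b) = -2 + 11*b + 23*h (o(h, b) = -2 + (23*h + 11*b) = -2 + (11*b + 23*h) = -2 + 11*b + 23*h)
(247 + o(-1, 0))**2 = (247 + (-2 + 11*0 + 23*(-1)))**2 = (247 + (-2 + 0 - 23))**2 = (247 - 25)**2 = 222**2 = 49284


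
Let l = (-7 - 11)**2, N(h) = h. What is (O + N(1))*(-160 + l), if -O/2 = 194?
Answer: -63468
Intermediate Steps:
O = -388 (O = -2*194 = -388)
l = 324 (l = (-18)**2 = 324)
(O + N(1))*(-160 + l) = (-388 + 1)*(-160 + 324) = -387*164 = -63468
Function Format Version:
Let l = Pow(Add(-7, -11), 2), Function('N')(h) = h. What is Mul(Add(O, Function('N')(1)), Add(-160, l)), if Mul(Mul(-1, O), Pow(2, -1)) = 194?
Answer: -63468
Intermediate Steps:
O = -388 (O = Mul(-2, 194) = -388)
l = 324 (l = Pow(-18, 2) = 324)
Mul(Add(O, Function('N')(1)), Add(-160, l)) = Mul(Add(-388, 1), Add(-160, 324)) = Mul(-387, 164) = -63468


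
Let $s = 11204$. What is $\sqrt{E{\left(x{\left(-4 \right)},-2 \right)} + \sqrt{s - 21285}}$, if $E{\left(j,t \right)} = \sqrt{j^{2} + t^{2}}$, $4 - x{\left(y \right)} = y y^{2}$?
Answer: $\sqrt{2 \sqrt{1157} + i \sqrt{10081}} \approx 9.7291 + 5.16 i$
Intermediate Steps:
$x{\left(y \right)} = 4 - y^{3}$ ($x{\left(y \right)} = 4 - y y^{2} = 4 - y^{3}$)
$\sqrt{E{\left(x{\left(-4 \right)},-2 \right)} + \sqrt{s - 21285}} = \sqrt{\sqrt{\left(4 - \left(-4\right)^{3}\right)^{2} + \left(-2\right)^{2}} + \sqrt{11204 - 21285}} = \sqrt{\sqrt{\left(4 - -64\right)^{2} + 4} + \sqrt{-10081}} = \sqrt{\sqrt{\left(4 + 64\right)^{2} + 4} + i \sqrt{10081}} = \sqrt{\sqrt{68^{2} + 4} + i \sqrt{10081}} = \sqrt{\sqrt{4624 + 4} + i \sqrt{10081}} = \sqrt{\sqrt{4628} + i \sqrt{10081}} = \sqrt{2 \sqrt{1157} + i \sqrt{10081}}$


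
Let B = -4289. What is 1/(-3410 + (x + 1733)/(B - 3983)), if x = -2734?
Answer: -752/2564229 ≈ -0.00029327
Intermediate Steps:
1/(-3410 + (x + 1733)/(B - 3983)) = 1/(-3410 + (-2734 + 1733)/(-4289 - 3983)) = 1/(-3410 - 1001/(-8272)) = 1/(-3410 - 1001*(-1/8272)) = 1/(-3410 + 91/752) = 1/(-2564229/752) = -752/2564229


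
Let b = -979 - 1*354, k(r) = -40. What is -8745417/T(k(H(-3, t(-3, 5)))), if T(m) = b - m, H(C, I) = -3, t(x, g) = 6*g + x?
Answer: 2915139/431 ≈ 6763.7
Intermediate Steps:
t(x, g) = x + 6*g
b = -1333 (b = -979 - 354 = -1333)
T(m) = -1333 - m
-8745417/T(k(H(-3, t(-3, 5)))) = -8745417/(-1333 - 1*(-40)) = -8745417/(-1333 + 40) = -8745417/(-1293) = -8745417*(-1/1293) = 2915139/431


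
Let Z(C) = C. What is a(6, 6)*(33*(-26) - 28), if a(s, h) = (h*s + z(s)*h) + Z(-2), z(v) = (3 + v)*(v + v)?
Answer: -604252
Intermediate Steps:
z(v) = 2*v*(3 + v) (z(v) = (3 + v)*(2*v) = 2*v*(3 + v))
a(s, h) = -2 + h*s + 2*h*s*(3 + s) (a(s, h) = (h*s + (2*s*(3 + s))*h) - 2 = (h*s + 2*h*s*(3 + s)) - 2 = -2 + h*s + 2*h*s*(3 + s))
a(6, 6)*(33*(-26) - 28) = (-2 + 6*6 + 2*6*6*(3 + 6))*(33*(-26) - 28) = (-2 + 36 + 2*6*6*9)*(-858 - 28) = (-2 + 36 + 648)*(-886) = 682*(-886) = -604252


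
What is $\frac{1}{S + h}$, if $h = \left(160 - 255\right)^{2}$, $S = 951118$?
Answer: $\frac{1}{960143} \approx 1.0415 \cdot 10^{-6}$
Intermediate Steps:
$h = 9025$ ($h = \left(-95\right)^{2} = 9025$)
$\frac{1}{S + h} = \frac{1}{951118 + 9025} = \frac{1}{960143}$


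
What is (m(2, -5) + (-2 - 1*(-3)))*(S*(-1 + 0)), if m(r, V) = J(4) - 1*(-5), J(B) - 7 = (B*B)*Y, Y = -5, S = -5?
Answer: -335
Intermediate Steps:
J(B) = 7 - 5*B**2 (J(B) = 7 + (B*B)*(-5) = 7 + B**2*(-5) = 7 - 5*B**2)
m(r, V) = -68 (m(r, V) = (7 - 5*4**2) - 1*(-5) = (7 - 5*16) + 5 = (7 - 80) + 5 = -73 + 5 = -68)
(m(2, -5) + (-2 - 1*(-3)))*(S*(-1 + 0)) = (-68 + (-2 - 1*(-3)))*(-5*(-1 + 0)) = (-68 + (-2 + 3))*(-5*(-1)) = (-68 + 1)*5 = -67*5 = -335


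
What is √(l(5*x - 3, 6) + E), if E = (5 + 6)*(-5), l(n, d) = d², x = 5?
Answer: I*√19 ≈ 4.3589*I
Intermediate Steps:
E = -55 (E = 11*(-5) = -55)
√(l(5*x - 3, 6) + E) = √(6² - 55) = √(36 - 55) = √(-19) = I*√19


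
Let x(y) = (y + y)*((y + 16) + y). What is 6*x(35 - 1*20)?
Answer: 8280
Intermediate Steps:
x(y) = 2*y*(16 + 2*y) (x(y) = (2*y)*((16 + y) + y) = (2*y)*(16 + 2*y) = 2*y*(16 + 2*y))
6*x(35 - 1*20) = 6*(4*(35 - 1*20)*(8 + (35 - 1*20))) = 6*(4*(35 - 20)*(8 + (35 - 20))) = 6*(4*15*(8 + 15)) = 6*(4*15*23) = 6*1380 = 8280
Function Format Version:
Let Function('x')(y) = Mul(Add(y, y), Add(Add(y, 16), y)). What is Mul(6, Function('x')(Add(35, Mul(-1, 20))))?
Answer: 8280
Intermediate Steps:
Function('x')(y) = Mul(2, y, Add(16, Mul(2, y))) (Function('x')(y) = Mul(Mul(2, y), Add(Add(16, y), y)) = Mul(Mul(2, y), Add(16, Mul(2, y))) = Mul(2, y, Add(16, Mul(2, y))))
Mul(6, Function('x')(Add(35, Mul(-1, 20)))) = Mul(6, Mul(4, Add(35, Mul(-1, 20)), Add(8, Add(35, Mul(-1, 20))))) = Mul(6, Mul(4, Add(35, -20), Add(8, Add(35, -20)))) = Mul(6, Mul(4, 15, Add(8, 15))) = Mul(6, Mul(4, 15, 23)) = Mul(6, 1380) = 8280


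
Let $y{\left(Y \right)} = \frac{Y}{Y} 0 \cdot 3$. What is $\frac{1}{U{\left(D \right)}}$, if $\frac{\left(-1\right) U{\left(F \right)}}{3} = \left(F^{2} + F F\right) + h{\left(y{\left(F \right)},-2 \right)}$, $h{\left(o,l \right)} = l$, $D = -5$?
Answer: $- \frac{1}{144} \approx -0.0069444$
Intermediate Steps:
$y{\left(Y \right)} = 0$ ($y{\left(Y \right)} = 1 \cdot 0 \cdot 3 = 0 \cdot 3 = 0$)
$U{\left(F \right)} = 6 - 6 F^{2}$ ($U{\left(F \right)} = - 3 \left(\left(F^{2} + F F\right) - 2\right) = - 3 \left(\left(F^{2} + F^{2}\right) - 2\right) = - 3 \left(2 F^{2} - 2\right) = - 3 \left(-2 + 2 F^{2}\right) = 6 - 6 F^{2}$)
$\frac{1}{U{\left(D \right)}} = \frac{1}{6 - 6 \left(-5\right)^{2}} = \frac{1}{6 - 150} = \frac{1}{-144} = - \frac{1}{144}$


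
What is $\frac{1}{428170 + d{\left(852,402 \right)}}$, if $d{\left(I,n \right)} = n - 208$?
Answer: $\frac{1}{428364} \approx 2.3345 \cdot 10^{-6}$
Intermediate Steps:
$d{\left(I,n \right)} = -208 + n$
$\frac{1}{428170 + d{\left(852,402 \right)}} = \frac{1}{428170 + \left(-208 + 402\right)} = \frac{1}{428170 + 194} = \frac{1}{428364}$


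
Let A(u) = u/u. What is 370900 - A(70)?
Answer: 370899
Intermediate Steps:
A(u) = 1
370900 - A(70) = 370900 - 1*1 = 370900 - 1 = 370899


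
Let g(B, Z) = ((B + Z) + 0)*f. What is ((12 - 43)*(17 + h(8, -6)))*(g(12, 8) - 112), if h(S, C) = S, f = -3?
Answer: 133300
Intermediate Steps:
g(B, Z) = -3*B - 3*Z (g(B, Z) = ((B + Z) + 0)*(-3) = (B + Z)*(-3) = -3*B - 3*Z)
((12 - 43)*(17 + h(8, -6)))*(g(12, 8) - 112) = ((12 - 43)*(17 + 8))*((-3*12 - 3*8) - 112) = (-31*25)*((-36 - 24) - 112) = -775*(-60 - 112) = -775*(-172) = 133300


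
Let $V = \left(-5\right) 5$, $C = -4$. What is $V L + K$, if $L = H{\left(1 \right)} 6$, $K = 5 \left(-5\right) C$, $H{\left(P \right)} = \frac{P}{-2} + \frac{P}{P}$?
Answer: $25$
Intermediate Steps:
$H{\left(P \right)} = 1 - \frac{P}{2}$ ($H{\left(P \right)} = P \left(- \frac{1}{2}\right) + 1 = - \frac{P}{2} + 1 = 1 - \frac{P}{2}$)
$V = -25$
$K = 100$ ($K = 5 \left(-5\right) \left(-4\right) = \left(-25\right) \left(-4\right) = 100$)
$L = 3$ ($L = \left(1 - \frac{1}{2}\right) 6 = \frac{1}{2} \cdot 6 = 3$)
$V L + K = \left(-25\right) 3 + 100 = -75 + 100 = 25$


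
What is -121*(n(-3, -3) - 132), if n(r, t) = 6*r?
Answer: 18150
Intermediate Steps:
-121*(n(-3, -3) - 132) = -121*(6*(-3) - 132) = -121*(-18 - 132) = -121*(-150) = 18150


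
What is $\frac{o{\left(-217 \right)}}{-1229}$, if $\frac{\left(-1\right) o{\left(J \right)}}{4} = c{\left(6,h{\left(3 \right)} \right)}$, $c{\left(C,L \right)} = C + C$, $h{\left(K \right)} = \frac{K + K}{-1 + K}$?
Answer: $\frac{48}{1229} \approx 0.039056$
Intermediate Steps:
$h{\left(K \right)} = \frac{2 K}{-1 + K}$
$c{\left(C,L \right)} = 2 C$
$o{\left(J \right)} = -48$ ($o{\left(J \right)} = - 4 \cdot 2 \cdot 6 = \left(-4\right) 12 = -48$)
$\frac{o{\left(-217 \right)}}{-1229} = - \frac{48}{-1229} = \left(-48\right) \left(- \frac{1}{1229}\right) = \frac{48}{1229}$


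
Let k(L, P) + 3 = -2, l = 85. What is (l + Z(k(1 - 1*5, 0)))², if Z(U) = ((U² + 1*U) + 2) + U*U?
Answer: 17424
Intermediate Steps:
k(L, P) = -5 (k(L, P) = -3 - 2 = -5)
Z(U) = 2 + U + 2*U² (Z(U) = ((U² + U) + 2) + U² = ((U + U²) + 2) + U² = (2 + U + U²) + U² = 2 + U + 2*U²)
(l + Z(k(1 - 1*5, 0)))² = (85 + (2 - 5 + 2*(-5)²))² = (85 + (2 - 5 + 2*25))² = (85 + (2 - 5 + 50))² = (85 + 47)² = 132² = 17424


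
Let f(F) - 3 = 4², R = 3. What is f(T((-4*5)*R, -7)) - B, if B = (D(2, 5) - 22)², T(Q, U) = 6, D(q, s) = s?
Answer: -270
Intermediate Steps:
f(F) = 19 (f(F) = 3 + 4² = 3 + 16 = 19)
B = 289 (B = (5 - 22)² = (-17)² = 289)
f(T((-4*5)*R, -7)) - B = 19 - 1*289 = 19 - 289 = -270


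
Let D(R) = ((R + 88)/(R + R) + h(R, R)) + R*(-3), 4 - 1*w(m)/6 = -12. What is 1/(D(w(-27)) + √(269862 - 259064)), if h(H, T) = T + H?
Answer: 54744/1016687 + 576*√10798/1016687 ≈ 0.11272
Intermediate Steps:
w(m) = 96 (w(m) = 24 - 6*(-12) = 24 + 72 = 96)
h(H, T) = H + T
D(R) = -R + (88 + R)/(2*R) (D(R) = ((R + 88)/(R + R) + (R + R)) + R*(-3) = ((88 + R)/((2*R)) + 2*R) - 3*R = ((88 + R)*(1/(2*R)) + 2*R) - 3*R = ((88 + R)/(2*R) + 2*R) - 3*R = (2*R + (88 + R)/(2*R)) - 3*R = -R + (88 + R)/(2*R))
1/(D(w(-27)) + √(269862 - 259064)) = 1/((½ - 1*96 + 44/96) + √(269862 - 259064)) = 1/((½ - 96 + 44*(1/96)) + √10798) = 1/((½ - 96 + 11/24) + √10798) = 1/(-2281/24 + √10798)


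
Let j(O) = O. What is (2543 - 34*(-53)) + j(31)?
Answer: 4376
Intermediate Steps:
(2543 - 34*(-53)) + j(31) = (2543 - 34*(-53)) + 31 = (2543 + 1802) + 31 = 4345 + 31 = 4376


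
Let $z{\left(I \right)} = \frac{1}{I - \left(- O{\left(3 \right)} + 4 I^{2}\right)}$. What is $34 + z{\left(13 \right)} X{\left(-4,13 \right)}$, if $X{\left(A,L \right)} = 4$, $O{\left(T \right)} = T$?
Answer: $\frac{5609}{165} \approx 33.994$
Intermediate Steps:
$z{\left(I \right)} = \frac{1}{3 + I - 4 I^{2}}$ ($z{\left(I \right)} = \frac{1}{I - \left(-3 + 4 I^{2}\right)} = \frac{1}{3 + I - 4 I^{2}}$)
$34 + z{\left(13 \right)} X{\left(-4,13 \right)} = 34 + \frac{1}{3 + 13 - 4 \cdot 13^{2}} \cdot 4 = 34 + \frac{1}{3 + 13 - 676} \cdot 4 = 34 + \frac{1}{-660} \cdot 4 = 34 - \frac{1}{165} = \frac{5609}{165}$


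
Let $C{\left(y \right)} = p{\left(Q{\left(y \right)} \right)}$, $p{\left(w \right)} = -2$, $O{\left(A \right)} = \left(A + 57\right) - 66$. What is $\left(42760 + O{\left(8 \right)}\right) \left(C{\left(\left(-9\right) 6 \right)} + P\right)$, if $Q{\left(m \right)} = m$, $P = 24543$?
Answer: $1049348619$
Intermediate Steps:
$O{\left(A \right)} = -9 + A$ ($O{\left(A \right)} = \left(57 + A\right) - 66 = -9 + A$)
$C{\left(y \right)} = -2$
$\left(42760 + O{\left(8 \right)}\right) \left(C{\left(\left(-9\right) 6 \right)} + P\right) = \left(42760 + \left(-9 + 8\right)\right) \left(-2 + 24543\right) = \left(42760 - 1\right) 24541 = 42759 \cdot 24541 = 1049348619$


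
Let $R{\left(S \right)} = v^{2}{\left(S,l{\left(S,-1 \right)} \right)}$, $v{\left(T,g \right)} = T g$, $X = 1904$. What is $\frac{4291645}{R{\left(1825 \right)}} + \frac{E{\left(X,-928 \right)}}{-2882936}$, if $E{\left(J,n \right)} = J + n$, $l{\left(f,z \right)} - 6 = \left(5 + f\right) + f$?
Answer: $- \frac{155558459741501}{459623436288666125} \approx -0.00033845$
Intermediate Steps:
$l{\left(f,z \right)} = 11 + 2 f$ ($l{\left(f,z \right)} = 6 + \left(\left(5 + f\right) + f\right) = 6 + \left(5 + 2 f\right) = 11 + 2 f$)
$R{\left(S \right)} = S^{2} \left(11 + 2 S\right)^{2}$ ($R{\left(S \right)} = \left(S \left(11 + 2 S\right)\right)^{2} = S^{2} \left(11 + 2 S\right)^{2}$)
$\frac{4291645}{R{\left(1825 \right)}} + \frac{E{\left(X,-928 \right)}}{-2882936} = \frac{4291645}{1825^{2} \left(11 + 2 \cdot 1825\right)^{2}} + \frac{1904 - 928}{-2882936} = \frac{4291645}{3330625 \left(11 + 3650\right)^{2}} + 976 \left(- \frac{1}{2882936}\right) = \frac{4291645}{3330625 \cdot 3661^{2}} - \frac{122}{360367} = \frac{4291645}{3330625 \cdot 13402921} - \frac{122}{360367} = \frac{4291645}{44640103755625} - \frac{122}{360367} = 4291645 \cdot \frac{1}{44640103755625} - \frac{122}{360367} = \frac{858329}{8928020751125} - \frac{122}{360367} = - \frac{155558459741501}{459623436288666125}$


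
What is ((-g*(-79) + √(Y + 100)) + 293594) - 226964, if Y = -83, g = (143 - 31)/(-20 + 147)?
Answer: 8470858/127 + √17 ≈ 66704.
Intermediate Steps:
g = 112/127 ≈ 0.88189
((-g*(-79) + √(Y + 100)) + 293594) - 226964 = ((-1*112/127*(-79) + √(-83 + 100)) + 293594) - 226964 = ((-112/127*(-79) + √17) + 293594) - 226964 = ((8848/127 + √17) + 293594) - 226964 = (37295286/127 + √17) - 226964 = 8470858/127 + √17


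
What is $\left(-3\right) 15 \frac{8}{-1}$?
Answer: $360$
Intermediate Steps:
$\left(-3\right) 15 \frac{8}{-1} = - 45 \cdot 8 \left(-1\right) = \left(-45\right) \left(-8\right) = 360$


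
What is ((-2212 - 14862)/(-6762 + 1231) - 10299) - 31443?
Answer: -230857928/5531 ≈ -41739.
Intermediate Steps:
((-2212 - 14862)/(-6762 + 1231) - 10299) - 31443 = (-17074/(-5531) - 10299) - 31443 = (-17074*(-1/5531) - 10299) - 31443 = (17074/5531 - 10299) - 31443 = -56946695/5531 - 31443 = -230857928/5531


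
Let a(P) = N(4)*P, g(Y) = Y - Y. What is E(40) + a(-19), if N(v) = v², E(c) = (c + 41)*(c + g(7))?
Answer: 2936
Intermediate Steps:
g(Y) = 0
E(c) = c*(41 + c) (E(c) = (c + 41)*(c + 0) = (41 + c)*c = c*(41 + c))
a(P) = 16*P (a(P) = 4²*P = 16*P)
E(40) + a(-19) = 40*(41 + 40) + 16*(-19) = 40*81 - 304 = 3240 - 304 = 2936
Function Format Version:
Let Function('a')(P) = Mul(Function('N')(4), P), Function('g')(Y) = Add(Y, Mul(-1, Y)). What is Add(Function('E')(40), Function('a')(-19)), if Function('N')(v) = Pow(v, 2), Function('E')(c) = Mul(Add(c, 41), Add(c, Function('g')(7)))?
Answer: 2936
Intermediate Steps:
Function('g')(Y) = 0
Function('E')(c) = Mul(c, Add(41, c)) (Function('E')(c) = Mul(Add(c, 41), Add(c, 0)) = Mul(Add(41, c), c) = Mul(c, Add(41, c)))
Function('a')(P) = Mul(16, P) (Function('a')(P) = Mul(Pow(4, 2), P) = Mul(16, P))
Add(Function('E')(40), Function('a')(-19)) = Add(Mul(40, Add(41, 40)), Mul(16, -19)) = Add(Mul(40, 81), -304) = Add(3240, -304) = 2936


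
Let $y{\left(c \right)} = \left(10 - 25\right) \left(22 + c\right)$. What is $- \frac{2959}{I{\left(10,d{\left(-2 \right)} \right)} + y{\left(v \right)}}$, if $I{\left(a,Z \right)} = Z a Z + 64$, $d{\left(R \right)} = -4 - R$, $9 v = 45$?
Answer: $\frac{2959}{301} \approx 9.8306$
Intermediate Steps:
$v = 5$ ($v = \frac{1}{9} \cdot 45 = 5$)
$y{\left(c \right)} = -330 - 15 c$ ($y{\left(c \right)} = - 15 \left(22 + c\right) = -330 - 15 c$)
$I{\left(a,Z \right)} = 64 + a Z^{2}$ ($I{\left(a,Z \right)} = a Z^{2} + 64 = 64 + a Z^{2}$)
$- \frac{2959}{I{\left(10,d{\left(-2 \right)} \right)} + y{\left(v \right)}} = - \frac{2959}{\left(64 + 10 \left(-4 - -2\right)^{2}\right) - 405} = - \frac{2959}{\left(64 + 10 \left(-4 + 2\right)^{2}\right) - 405} = - \frac{2959}{\left(64 + 10 \left(-2\right)^{2}\right) - 405} = - \frac{2959}{\left(64 + 10 \cdot 4\right) - 405} = - \frac{2959}{\left(64 + 40\right) - 405} = - \frac{2959}{104 - 405} = - \frac{2959}{-301} = \left(-2959\right) \left(- \frac{1}{301}\right) = \frac{2959}{301}$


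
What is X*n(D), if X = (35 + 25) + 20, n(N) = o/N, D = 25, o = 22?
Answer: 352/5 ≈ 70.400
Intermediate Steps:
n(N) = 22/N
X = 80 (X = 60 + 20 = 80)
X*n(D) = 80*(22/25) = 352/5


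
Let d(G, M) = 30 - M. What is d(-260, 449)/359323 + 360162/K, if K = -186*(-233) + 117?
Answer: 43132094227/5204793655 ≈ 8.2870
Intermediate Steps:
K = 43455 (K = 43338 + 117 = 43455)
d(-260, 449)/359323 + 360162/K = (30 - 1*449)/359323 + 360162/43455 = (30 - 449)*(1/359323) + 360162*(1/43455) = -419*1/359323 + 120054/14485 = -419/359323 + 120054/14485 = 43132094227/5204793655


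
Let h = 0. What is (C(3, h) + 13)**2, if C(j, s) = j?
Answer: 256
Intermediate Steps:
(C(3, h) + 13)**2 = (3 + 13)**2 = 16**2 = 256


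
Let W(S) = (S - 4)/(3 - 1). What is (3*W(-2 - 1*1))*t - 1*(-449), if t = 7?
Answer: 751/2 ≈ 375.50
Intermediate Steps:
W(S) = -2 + S/2 (W(S) = (-4 + S)/2 = (-4 + S)*(1/2) = -2 + S/2)
(3*W(-2 - 1*1))*t - 1*(-449) = (3*(-2 + (-2 - 1*1)/2))*7 - 1*(-449) = (3*(-2 + (-2 - 1)/2))*7 + 449 = (3*(-2 + (1/2)*(-3)))*7 + 449 = (3*(-2 - 3/2))*7 + 449 = (3*(-7/2))*7 + 449 = -21/2*7 + 449 = -147/2 + 449 = 751/2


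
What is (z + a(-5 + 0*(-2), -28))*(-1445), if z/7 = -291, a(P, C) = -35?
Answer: 2994040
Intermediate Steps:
z = -2037 (z = 7*(-291) = -2037)
(z + a(-5 + 0*(-2), -28))*(-1445) = (-2037 - 35)*(-1445) = -2072*(-1445) = 2994040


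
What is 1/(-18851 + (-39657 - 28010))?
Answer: -1/86518 ≈ -1.1558e-5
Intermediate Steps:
1/(-18851 + (-39657 - 28010)) = 1/(-18851 - 67667) = 1/(-86518) = -1/86518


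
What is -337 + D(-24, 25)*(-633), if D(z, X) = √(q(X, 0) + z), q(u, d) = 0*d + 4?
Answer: -337 - 1266*I*√5 ≈ -337.0 - 2830.9*I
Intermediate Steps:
q(u, d) = 4 (q(u, d) = 0 + 4 = 4)
D(z, X) = √(4 + z)
-337 + D(-24, 25)*(-633) = -337 + √(4 - 24)*(-633) = -337 + √(-20)*(-633) = -337 + (2*I*√5)*(-633) = -337 - 1266*I*√5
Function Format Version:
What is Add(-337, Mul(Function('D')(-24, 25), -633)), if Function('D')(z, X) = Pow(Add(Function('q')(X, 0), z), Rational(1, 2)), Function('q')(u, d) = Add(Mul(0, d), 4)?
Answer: Add(-337, Mul(-1266, I, Pow(5, Rational(1, 2)))) ≈ Add(-337.00, Mul(-2830.9, I))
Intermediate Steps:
Function('q')(u, d) = 4 (Function('q')(u, d) = Add(0, 4) = 4)
Function('D')(z, X) = Pow(Add(4, z), Rational(1, 2))
Add(-337, Mul(Function('D')(-24, 25), -633)) = Add(-337, Mul(Pow(Add(4, -24), Rational(1, 2)), -633)) = Add(-337, Mul(Pow(-20, Rational(1, 2)), -633)) = Add(-337, Mul(Mul(2, I, Pow(5, Rational(1, 2))), -633)) = Add(-337, Mul(-1266, I, Pow(5, Rational(1, 2))))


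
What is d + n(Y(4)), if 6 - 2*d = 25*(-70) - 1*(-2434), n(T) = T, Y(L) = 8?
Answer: -331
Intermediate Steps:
d = -339 (d = 3 - (25*(-70) - 1*(-2434))/2 = 3 - (-1750 + 2434)/2 = 3 - ½*684 = 3 - 342 = -339)
d + n(Y(4)) = -339 + 8 = -331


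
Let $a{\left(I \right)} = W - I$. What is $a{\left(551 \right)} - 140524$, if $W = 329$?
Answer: $-140746$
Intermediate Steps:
$a{\left(I \right)} = 329 - I$
$a{\left(551 \right)} - 140524 = \left(329 - 551\right) - 140524 = -222 - 140524 = -140746$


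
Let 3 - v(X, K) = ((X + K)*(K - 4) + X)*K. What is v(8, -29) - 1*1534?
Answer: 18798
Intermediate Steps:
v(X, K) = 3 - K*(X + (-4 + K)*(K + X)) (v(X, K) = 3 - ((X + K)*(K - 4) + X)*K = 3 - ((K + X)*(-4 + K) + X)*K = 3 - ((-4 + K)*(K + X) + X)*K = 3 - (X + (-4 + K)*(K + X))*K = 3 - K*(X + (-4 + K)*(K + X)))
v(8, -29) - 1*1534 = (3 - 1*(-29)³ + 4*(-29)² - 1*8*(-29)² + 3*(-29)*8) - 1*1534 = (3 - 1*(-24389) + 4*841 - 1*8*841 - 696) - 1534 = (3 + 24389 + 3364 - 6728 - 696) - 1534 = 20332 - 1534 = 18798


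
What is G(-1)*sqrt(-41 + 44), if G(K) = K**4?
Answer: sqrt(3) ≈ 1.7320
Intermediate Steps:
G(-1)*sqrt(-41 + 44) = (-1)**4*sqrt(-41 + 44) = 1*sqrt(3) = sqrt(3)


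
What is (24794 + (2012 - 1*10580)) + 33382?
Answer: 49608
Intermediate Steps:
(24794 + (2012 - 1*10580)) + 33382 = (24794 + (2012 - 10580)) + 33382 = (24794 - 8568) + 33382 = 16226 + 33382 = 49608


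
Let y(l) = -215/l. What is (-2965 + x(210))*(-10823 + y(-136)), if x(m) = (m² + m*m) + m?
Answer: -125750517285/136 ≈ -9.2464e+8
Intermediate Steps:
x(m) = m + 2*m² (x(m) = (m² + m²) + m = 2*m² + m = m + 2*m²)
(-2965 + x(210))*(-10823 + y(-136)) = (-2965 + 210*(1 + 2*210))*(-10823 - 215/(-136)) = (-2965 + 210*(1 + 420))*(-10823 - 215*(-1/136)) = (-2965 + 210*421)*(-10823 + 215/136) = (-2965 + 88410)*(-1471713/136) = 85445*(-1471713/136) = -125750517285/136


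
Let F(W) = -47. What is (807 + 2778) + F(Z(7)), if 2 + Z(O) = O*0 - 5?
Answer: 3538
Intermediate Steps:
Z(O) = -7 (Z(O) = -2 + (O*0 - 5) = -2 + (0 - 5) = -2 - 5 = -7)
(807 + 2778) + F(Z(7)) = (807 + 2778) - 47 = 3585 - 47 = 3538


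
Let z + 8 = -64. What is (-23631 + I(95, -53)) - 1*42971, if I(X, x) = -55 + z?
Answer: -66729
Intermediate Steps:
z = -72 (z = -8 - 64 = -72)
I(X, x) = -127 (I(X, x) = -55 - 72 = -127)
(-23631 + I(95, -53)) - 1*42971 = (-23631 - 127) - 1*42971 = -23758 - 42971 = -66729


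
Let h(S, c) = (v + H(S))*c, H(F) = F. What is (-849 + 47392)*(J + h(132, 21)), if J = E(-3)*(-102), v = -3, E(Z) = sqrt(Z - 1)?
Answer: 126084987 - 9494772*I ≈ 1.2608e+8 - 9.4948e+6*I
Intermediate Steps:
E(Z) = sqrt(-1 + Z)
J = -204*I (J = sqrt(-1 - 3)*(-102) = sqrt(-4)*(-102) = (2*I)*(-102) = -204*I ≈ -204.0*I)
h(S, c) = c*(-3 + S) (h(S, c) = (-3 + S)*c = c*(-3 + S))
(-849 + 47392)*(J + h(132, 21)) = (-849 + 47392)*(-204*I + 21*(-3 + 132)) = 46543*(-204*I + 21*129) = 46543*(-204*I + 2709) = 46543*(2709 - 204*I) = 126084987 - 9494772*I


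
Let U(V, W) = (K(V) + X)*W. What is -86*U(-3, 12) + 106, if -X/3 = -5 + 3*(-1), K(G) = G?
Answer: -21566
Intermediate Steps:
X = 24 (X = -3*(-5 + 3*(-1)) = -3*(-5 - 3) = -3*(-8) = 24)
U(V, W) = W*(24 + V) (U(V, W) = (V + 24)*W = (24 + V)*W = W*(24 + V))
-86*U(-3, 12) + 106 = -1032*(24 - 3) + 106 = -1032*21 + 106 = -86*252 + 106 = -21672 + 106 = -21566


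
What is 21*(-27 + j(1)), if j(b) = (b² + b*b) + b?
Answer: -504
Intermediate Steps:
j(b) = b + 2*b² (j(b) = (b² + b²) + b = 2*b² + b = b + 2*b²)
21*(-27 + j(1)) = 21*(-27 + 1*(1 + 2*1)) = 21*(-27 + 1*(1 + 2)) = 21*(-27 + 1*3) = 21*(-27 + 3) = 21*(-24) = -504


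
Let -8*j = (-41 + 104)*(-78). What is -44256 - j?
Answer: -179481/4 ≈ -44870.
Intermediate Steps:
j = 2457/4 (j = -(-41 + 104)*(-78)/8 = -63*(-78)/8 = -⅛*(-4914) = 2457/4 ≈ 614.25)
-44256 - j = -44256 - 1*2457/4 = -44256 - 2457/4 = -179481/4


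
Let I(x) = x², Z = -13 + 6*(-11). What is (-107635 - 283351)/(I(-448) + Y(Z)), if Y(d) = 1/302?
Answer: -118077772/60612609 ≈ -1.9481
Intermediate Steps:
Z = -79 (Z = -13 - 66 = -79)
Y(d) = 1/302
(-107635 - 283351)/(I(-448) + Y(Z)) = (-107635 - 283351)/((-448)² + 1/302) = -390986/(200704 + 1/302) = -390986/60612609/302 = -390986*302/60612609 = -118077772/60612609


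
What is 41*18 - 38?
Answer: 700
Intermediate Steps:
41*18 - 38 = 738 - 38 = 700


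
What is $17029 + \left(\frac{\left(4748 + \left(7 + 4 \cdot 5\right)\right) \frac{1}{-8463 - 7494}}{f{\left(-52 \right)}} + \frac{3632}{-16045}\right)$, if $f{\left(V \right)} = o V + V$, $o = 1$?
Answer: $\frac{453427390805219}{26627126760} \approx 17029.0$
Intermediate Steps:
$f{\left(V \right)} = 2 V$ ($f{\left(V \right)} = 1 V + V = V + V = 2 V$)
$17029 + \left(\frac{\left(4748 + \left(7 + 4 \cdot 5\right)\right) \frac{1}{-8463 - 7494}}{f{\left(-52 \right)}} + \frac{3632}{-16045}\right) = 17029 + \left(\frac{\left(4748 + \left(7 + 4 \cdot 5\right)\right) \frac{1}{-8463 - 7494}}{2 \left(-52\right)} + \frac{3632}{-16045}\right) = 17029 + \left(\frac{\left(4748 + \left(7 + 20\right)\right) \frac{1}{-15957}}{-104} + 3632 \left(- \frac{1}{16045}\right)\right) = 17029 - \left(\frac{3632}{16045} - \left(4748 + 27\right) \left(- \frac{1}{15957}\right) \left(- \frac{1}{104}\right)\right) = 17029 - \left(\frac{3632}{16045} - 4775 \left(- \frac{1}{15957}\right) \left(- \frac{1}{104}\right)\right) = 17029 - \frac{5950790821}{26627126760} = \frac{453427390805219}{26627126760}$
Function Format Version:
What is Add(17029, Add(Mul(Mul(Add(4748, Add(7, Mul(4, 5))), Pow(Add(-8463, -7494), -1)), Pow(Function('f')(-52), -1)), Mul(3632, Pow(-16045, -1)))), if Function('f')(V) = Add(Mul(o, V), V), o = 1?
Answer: Rational(453427390805219, 26627126760) ≈ 17029.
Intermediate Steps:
Function('f')(V) = Mul(2, V) (Function('f')(V) = Add(Mul(1, V), V) = Add(V, V) = Mul(2, V))
Add(17029, Add(Mul(Mul(Add(4748, Add(7, Mul(4, 5))), Pow(Add(-8463, -7494), -1)), Pow(Function('f')(-52), -1)), Mul(3632, Pow(-16045, -1)))) = Add(17029, Add(Mul(Mul(Add(4748, Add(7, Mul(4, 5))), Pow(Add(-8463, -7494), -1)), Pow(Mul(2, -52), -1)), Mul(3632, Pow(-16045, -1)))) = Add(17029, Add(Mul(Mul(Add(4748, Add(7, 20)), Pow(-15957, -1)), Pow(-104, -1)), Mul(3632, Rational(-1, 16045)))) = Add(17029, Add(Mul(Mul(Add(4748, 27), Rational(-1, 15957)), Rational(-1, 104)), Rational(-3632, 16045))) = Add(17029, Add(Mul(Mul(4775, Rational(-1, 15957)), Rational(-1, 104)), Rational(-3632, 16045))) = Add(17029, Add(Mul(Rational(-4775, 15957), Rational(-1, 104)), Rational(-3632, 16045))) = Add(17029, Add(Rational(4775, 1659528), Rational(-3632, 16045))) = Add(17029, Rational(-5950790821, 26627126760)) = Rational(453427390805219, 26627126760)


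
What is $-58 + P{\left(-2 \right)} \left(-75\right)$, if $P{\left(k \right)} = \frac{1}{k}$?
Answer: $- \frac{41}{2} \approx -20.5$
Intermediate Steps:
$-58 + P{\left(-2 \right)} \left(-75\right) = -58 + \frac{1}{-2} \left(-75\right) = -58 - - \frac{75}{2} = -58 + \frac{75}{2} = - \frac{41}{2}$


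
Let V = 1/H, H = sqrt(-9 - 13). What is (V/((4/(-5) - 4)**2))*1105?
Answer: -27625*I*sqrt(22)/12672 ≈ -10.225*I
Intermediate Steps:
H = I*sqrt(22) (H = sqrt(-22) = I*sqrt(22) ≈ 4.6904*I)
V = -I*sqrt(22)/22 (V = 1/(I*sqrt(22)) = -I*sqrt(22)/22 ≈ -0.2132*I)
(V/((4/(-5) - 4)**2))*1105 = ((-I*sqrt(22)/22)/((4/(-5) - 4)**2))*1105 = ((-I*sqrt(22)/22)/((4*(-1/5) - 4)**2))*1105 = ((-I*sqrt(22)/22)/((-4/5 - 4)**2))*1105 = ((-I*sqrt(22)/22)/((-24/5)**2))*1105 = ((-I*sqrt(22)/22)/(576/25))*1105 = (-I*sqrt(22)/22*(25/576))*1105 = -25*I*sqrt(22)/12672*1105 = -27625*I*sqrt(22)/12672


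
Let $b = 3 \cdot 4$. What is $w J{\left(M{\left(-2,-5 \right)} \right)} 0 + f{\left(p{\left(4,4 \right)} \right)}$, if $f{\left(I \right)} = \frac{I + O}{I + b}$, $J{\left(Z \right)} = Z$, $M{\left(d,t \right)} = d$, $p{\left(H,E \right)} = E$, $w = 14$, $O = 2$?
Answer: $\frac{3}{8} \approx 0.375$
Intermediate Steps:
$b = 12$
$f{\left(I \right)} = \frac{2 + I}{12 + I}$ ($f{\left(I \right)} = \frac{I + 2}{I + 12} = \frac{2 + I}{12 + I}$)
$w J{\left(M{\left(-2,-5 \right)} \right)} 0 + f{\left(p{\left(4,4 \right)} \right)} = 14 \left(\left(-2\right) 0\right) + \frac{2 + 4}{12 + 4} = 14 \cdot 0 + \frac{1}{16} \cdot 6 = 0 + \frac{1}{16} \cdot 6 = 0 + \frac{3}{8} = \frac{3}{8}$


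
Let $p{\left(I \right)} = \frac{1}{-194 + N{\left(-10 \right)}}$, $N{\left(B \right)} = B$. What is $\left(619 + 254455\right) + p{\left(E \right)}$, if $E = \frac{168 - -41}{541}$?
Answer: $\frac{52035095}{204} \approx 2.5507 \cdot 10^{5}$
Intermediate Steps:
$E = \frac{209}{541}$ ($E = \left(168 + 41\right) \frac{1}{541} = 209 \cdot \frac{1}{541} = \frac{209}{541} \approx 0.38632$)
$p{\left(I \right)} = - \frac{1}{204}$ ($p{\left(I \right)} = \frac{1}{-194 - 10} = \frac{1}{-204} = - \frac{1}{204}$)
$\left(619 + 254455\right) + p{\left(E \right)} = \left(619 + 254455\right) - \frac{1}{204} = 255074 - \frac{1}{204} = \frac{52035095}{204}$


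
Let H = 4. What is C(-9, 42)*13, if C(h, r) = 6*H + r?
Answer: 858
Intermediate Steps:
C(h, r) = 24 + r (C(h, r) = 6*4 + r = 24 + r)
C(-9, 42)*13 = (24 + 42)*13 = 66*13 = 858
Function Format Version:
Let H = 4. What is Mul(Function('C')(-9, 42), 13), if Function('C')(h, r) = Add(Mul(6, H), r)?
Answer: 858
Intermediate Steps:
Function('C')(h, r) = Add(24, r) (Function('C')(h, r) = Add(Mul(6, 4), r) = Add(24, r))
Mul(Function('C')(-9, 42), 13) = Mul(Add(24, 42), 13) = Mul(66, 13) = 858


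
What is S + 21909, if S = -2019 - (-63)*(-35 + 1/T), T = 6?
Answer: 35391/2 ≈ 17696.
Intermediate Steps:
S = -8427/2 (S = -2019 - (-63)*(-35 + 1/6) = -2019 - (-63)*(-209)/6 = -2019 - 1*4389/2 = -2019 - 4389/2 = -8427/2 ≈ -4213.5)
S + 21909 = -8427/2 + 21909 = 35391/2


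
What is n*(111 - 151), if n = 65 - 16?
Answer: -1960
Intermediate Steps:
n = 49
n*(111 - 151) = 49*(111 - 151) = 49*(-40) = -1960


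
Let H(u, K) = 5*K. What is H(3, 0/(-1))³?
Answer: 0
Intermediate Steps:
H(3, 0/(-1))³ = (5*(0/(-1)))³ = (5*(0*(-1)))³ = (5*0)³ = 0³ = 0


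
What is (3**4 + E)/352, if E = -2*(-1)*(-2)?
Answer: 7/32 ≈ 0.21875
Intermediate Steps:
E = -4 (E = 2*(-2) = -4)
(3**4 + E)/352 = (3**4 - 4)/352 = (81 - 4)*(1/352) = 77*(1/352) = 7/32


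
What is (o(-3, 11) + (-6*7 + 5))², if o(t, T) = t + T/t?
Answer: 17161/9 ≈ 1906.8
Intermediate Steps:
(o(-3, 11) + (-6*7 + 5))² = ((-3 + 11/(-3)) + (-6*7 + 5))² = ((-3 + 11*(-⅓)) + (-42 + 5))² = ((-3 - 11/3) - 37)² = (-20/3 - 37)² = (-131/3)² = 17161/9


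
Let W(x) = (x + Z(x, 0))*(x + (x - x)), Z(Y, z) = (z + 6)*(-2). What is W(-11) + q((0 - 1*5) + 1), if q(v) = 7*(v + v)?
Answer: 197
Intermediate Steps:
Z(Y, z) = -12 - 2*z (Z(Y, z) = (6 + z)*(-2) = -12 - 2*z)
q(v) = 14*v (q(v) = 7*(2*v) = 14*v)
W(x) = x*(-12 + x) (W(x) = (x + (-12 - 2*0))*(x + (x - x)) = (x + (-12 + 0))*(x + 0) = (x - 12)*x = (-12 + x)*x = x*(-12 + x))
W(-11) + q((0 - 1*5) + 1) = -11*(-12 - 11) + 14*((0 - 1*5) + 1) = -11*(-23) + 14*((0 - 5) + 1) = 253 + 14*(-5 + 1) = 253 + 14*(-4) = 253 - 56 = 197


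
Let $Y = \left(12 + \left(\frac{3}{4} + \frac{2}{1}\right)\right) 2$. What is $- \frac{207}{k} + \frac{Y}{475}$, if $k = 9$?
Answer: $- \frac{21791}{950} \approx -22.938$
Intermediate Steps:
$Y = \frac{59}{2}$ ($Y = \left(12 + \left(3 \cdot \frac{1}{4} + 2 \cdot 1\right)\right) 2 = \left(12 + \left(\frac{3}{4} + 2\right)\right) 2 = \left(12 + \frac{11}{4}\right) 2 = \frac{59}{4} \cdot 2 = \frac{59}{2} \approx 29.5$)
$- \frac{207}{k} + \frac{Y}{475} = - \frac{207}{9} + \frac{59}{2 \cdot 475} = \left(-207\right) \frac{1}{9} + \frac{59}{2} \cdot \frac{1}{475} = -23 + \frac{59}{950} = - \frac{21791}{950}$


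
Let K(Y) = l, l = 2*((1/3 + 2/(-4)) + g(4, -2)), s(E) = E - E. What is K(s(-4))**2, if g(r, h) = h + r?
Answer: 121/9 ≈ 13.444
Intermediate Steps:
s(E) = 0
l = 11/3 (l = 2*((1/3 + 2/(-4)) + (-2 + 4)) = 2*((1*(1/3) + 2*(-1/4)) + 2) = 2*((1/3 - 1/2) + 2) = 2*(-1/6 + 2) = 2*(11/6) = 11/3 ≈ 3.6667)
K(Y) = 11/3
K(s(-4))**2 = (11/3)**2 = 121/9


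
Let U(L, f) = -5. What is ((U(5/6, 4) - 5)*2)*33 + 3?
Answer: -657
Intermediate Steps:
((U(5/6, 4) - 5)*2)*33 + 3 = ((-5 - 5)*2)*33 + 3 = -10*2*33 + 3 = -20*33 + 3 = -660 + 3 = -657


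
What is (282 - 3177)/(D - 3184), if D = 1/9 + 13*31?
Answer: 26055/25028 ≈ 1.0410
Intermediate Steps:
D = 3628/9 (D = 1/9 + 403 = 3628/9 ≈ 403.11)
(282 - 3177)/(D - 3184) = (282 - 3177)/(3628/9 - 3184) = -2895/(-25028/9) = -2895*(-9/25028) = 26055/25028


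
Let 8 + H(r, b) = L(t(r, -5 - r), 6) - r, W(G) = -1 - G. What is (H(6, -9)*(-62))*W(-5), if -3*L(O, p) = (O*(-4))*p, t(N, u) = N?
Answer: -8432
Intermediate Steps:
L(O, p) = 4*O*p/3 (L(O, p) = -O*(-4)*p/3 = -(-4*O)*p/3 = -(-4)*O*p/3 = 4*O*p/3)
H(r, b) = -8 + 7*r (H(r, b) = -8 + ((4/3)*r*6 - r) = -8 + (8*r - r) = -8 + 7*r)
(H(6, -9)*(-62))*W(-5) = ((-8 + 7*6)*(-62))*(-1 - 1*(-5)) = ((-8 + 42)*(-62))*(-1 + 5) = (34*(-62))*4 = -2108*4 = -8432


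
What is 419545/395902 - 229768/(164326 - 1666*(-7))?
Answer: -4282681319/17418500294 ≈ -0.24587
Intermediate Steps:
419545/395902 - 229768/(164326 - 1666*(-7)) = 419545*(1/395902) - 229768/(164326 + 11662) = 419545/395902 - 229768/175988 = 419545/395902 - 229768*1/175988 = 419545/395902 - 57442/43997 = -4282681319/17418500294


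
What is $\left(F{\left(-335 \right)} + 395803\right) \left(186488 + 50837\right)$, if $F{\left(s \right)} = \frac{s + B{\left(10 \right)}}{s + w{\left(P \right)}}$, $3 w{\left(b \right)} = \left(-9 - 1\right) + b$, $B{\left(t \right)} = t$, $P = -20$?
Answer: $\frac{6481457767400}{69} \approx 9.3934 \cdot 10^{10}$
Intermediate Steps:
$w{\left(b \right)} = - \frac{10}{3} + \frac{b}{3}$ ($w{\left(b \right)} = \frac{\left(-9 - 1\right) + b}{3} = \frac{-10 + b}{3} = - \frac{10}{3} + \frac{b}{3}$)
$F{\left(s \right)} = \frac{10 + s}{-10 + s}$ ($F{\left(s \right)} = \frac{s + 10}{s + \left(- \frac{10}{3} + \frac{1}{3} \left(-20\right)\right)} = \frac{10 + s}{s - 10} = \frac{10 + s}{-10 + s}$)
$\left(F{\left(-335 \right)} + 395803\right) \left(186488 + 50837\right) = \left(\frac{10 - 335}{-10 - 335} + 395803\right) \left(186488 + 50837\right) = \left(\frac{1}{-345} \left(-325\right) + 395803\right) 237325 = \left(\left(- \frac{1}{345}\right) \left(-325\right) + 395803\right) 237325 = \left(\frac{65}{69} + 395803\right) 237325 = \frac{27310472}{69} \cdot 237325 = \frac{6481457767400}{69}$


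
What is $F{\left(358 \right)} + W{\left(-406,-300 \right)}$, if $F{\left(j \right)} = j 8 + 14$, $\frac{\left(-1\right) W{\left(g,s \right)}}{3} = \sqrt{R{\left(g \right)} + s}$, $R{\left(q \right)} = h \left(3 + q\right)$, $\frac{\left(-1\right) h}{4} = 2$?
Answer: $2878 - 6 \sqrt{731} \approx 2715.8$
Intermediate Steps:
$h = -8$ ($h = \left(-4\right) 2 = -8$)
$R{\left(q \right)} = -24 - 8 q$ ($R{\left(q \right)} = - 8 \left(3 + q\right) = -24 - 8 q$)
$W{\left(g,s \right)} = - 3 \sqrt{-24 + s - 8 g}$ ($W{\left(g,s \right)} = - 3 \sqrt{\left(-24 - 8 g\right) + s} = - 3 \sqrt{-24 + s - 8 g}$)
$F{\left(j \right)} = 14 + 8 j$ ($F{\left(j \right)} = 8 j + 14 = 14 + 8 j$)
$F{\left(358 \right)} + W{\left(-406,-300 \right)} = \left(14 + 8 \cdot 358\right) - 3 \sqrt{-24 - 300 - -3248} = \left(14 + 2864\right) - 3 \sqrt{-24 - 300 + 3248} = 2878 - 3 \sqrt{2924} = 2878 - 3 \cdot 2 \sqrt{731} = 2878 - 6 \sqrt{731}$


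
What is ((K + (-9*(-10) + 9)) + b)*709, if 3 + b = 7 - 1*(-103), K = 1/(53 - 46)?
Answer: 1023087/7 ≈ 1.4616e+5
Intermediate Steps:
K = ⅐ (K = 1/7 = ⅐ ≈ 0.14286)
b = 107 (b = -3 + (7 - 1*(-103)) = -3 + (7 + 103) = -3 + 110 = 107)
((K + (-9*(-10) + 9)) + b)*709 = ((⅐ + (-9*(-10) + 9)) + 107)*709 = ((⅐ + (90 + 9)) + 107)*709 = ((⅐ + 99) + 107)*709 = (694/7 + 107)*709 = (1443/7)*709 = 1023087/7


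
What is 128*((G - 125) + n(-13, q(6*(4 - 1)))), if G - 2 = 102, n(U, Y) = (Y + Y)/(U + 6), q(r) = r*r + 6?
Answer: -103296/7 ≈ -14757.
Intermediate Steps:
q(r) = 6 + r² (q(r) = r² + 6 = 6 + r²)
n(U, Y) = 2*Y/(6 + U) (n(U, Y) = (2*Y)/(6 + U) = 2*Y/(6 + U))
G = 104 (G = 2 + 102 = 104)
128*((G - 125) + n(-13, q(6*(4 - 1)))) = 128*((104 - 125) + 2*(6 + (6*(4 - 1))²)/(6 - 13)) = 128*(-21 + 2*(6 + (6*3)²)/(-7)) = 128*(-21 + 2*(6 + 18²)*(-⅐)) = 128*(-21 + 2*(6 + 324)*(-⅐)) = 128*(-21 + 2*330*(-⅐)) = 128*(-21 - 660/7) = 128*(-807/7) = -103296/7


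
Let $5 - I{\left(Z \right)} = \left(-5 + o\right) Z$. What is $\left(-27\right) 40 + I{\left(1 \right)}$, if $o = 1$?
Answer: $-1071$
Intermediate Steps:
$I{\left(Z \right)} = 5 + 4 Z$ ($I{\left(Z \right)} = 5 - \left(-5 + 1\right) Z = 5 - - 4 Z = 5 + 4 Z$)
$\left(-27\right) 40 + I{\left(1 \right)} = \left(-27\right) 40 + \left(5 + 4 \cdot 1\right) = -1080 + \left(5 + 4\right) = -1080 + 9 = -1071$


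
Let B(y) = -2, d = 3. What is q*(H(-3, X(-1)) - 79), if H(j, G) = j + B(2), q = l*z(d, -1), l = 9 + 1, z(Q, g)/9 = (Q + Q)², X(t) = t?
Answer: -272160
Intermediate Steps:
z(Q, g) = 36*Q² (z(Q, g) = 9*(Q + Q)² = 9*(2*Q)² = 9*(4*Q²) = 36*Q²)
l = 10
q = 3240 (q = 10*(36*3²) = 10*(36*9) = 10*324 = 3240)
H(j, G) = -2 + j (H(j, G) = j - 2 = -2 + j)
q*(H(-3, X(-1)) - 79) = 3240*((-2 - 3) - 79) = 3240*(-5 - 79) = 3240*(-84) = -272160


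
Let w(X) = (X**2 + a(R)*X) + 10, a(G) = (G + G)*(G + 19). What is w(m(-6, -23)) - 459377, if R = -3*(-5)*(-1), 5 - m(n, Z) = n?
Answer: -460566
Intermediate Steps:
m(n, Z) = 5 - n
R = -15 (R = 15*(-1) = -15)
a(G) = 2*G*(19 + G) (a(G) = (2*G)*(19 + G) = 2*G*(19 + G))
w(X) = 10 + X**2 - 120*X (w(X) = (X**2 + (2*(-15)*(19 - 15))*X) + 10 = (X**2 + (2*(-15)*4)*X) + 10 = (X**2 - 120*X) + 10 = 10 + X**2 - 120*X)
w(m(-6, -23)) - 459377 = (10 + (5 - 1*(-6))**2 - 120*(5 - 1*(-6))) - 459377 = (10 + (5 + 6)**2 - 120*(5 + 6)) - 459377 = (10 + 11**2 - 120*11) - 459377 = (10 + 121 - 1320) - 459377 = -1189 - 459377 = -460566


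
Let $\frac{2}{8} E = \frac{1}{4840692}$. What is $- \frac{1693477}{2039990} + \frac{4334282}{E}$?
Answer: $\frac{10700218891291238663}{2039990} \approx 5.2452 \cdot 10^{12}$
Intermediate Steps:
$E = \frac{1}{1210173}$ ($E = \frac{4}{4840692} = 4 \cdot \frac{1}{4840692} = \frac{1}{1210173} \approx 8.2633 \cdot 10^{-7}$)
$- \frac{1693477}{2039990} + \frac{4334282}{E} = - \frac{1693477}{2039990} + 4334282 \frac{1}{\frac{1}{1210173}} = \left(-1693477\right) \frac{1}{2039990} + 4334282 \cdot 1210173 = - \frac{1693477}{2039990} + 5245231050786 = \frac{10700218891291238663}{2039990}$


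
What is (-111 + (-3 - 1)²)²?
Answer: 9025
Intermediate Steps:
(-111 + (-3 - 1)²)² = (-111 + (-4)²)² = (-111 + 16)² = (-95)² = 9025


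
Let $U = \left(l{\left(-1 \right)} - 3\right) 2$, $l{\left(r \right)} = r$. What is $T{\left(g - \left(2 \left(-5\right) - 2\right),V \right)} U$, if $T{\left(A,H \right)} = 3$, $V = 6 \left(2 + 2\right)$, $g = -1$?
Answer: $-24$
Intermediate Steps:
$V = 24$ ($V = 6 \cdot 4 = 24$)
$U = -8$ ($U = \left(-1 - 3\right) 2 = \left(-4\right) 2 = -8$)
$T{\left(g - \left(2 \left(-5\right) - 2\right),V \right)} U = 3 \left(-8\right) = -24$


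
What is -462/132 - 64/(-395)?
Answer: -2637/790 ≈ -3.3380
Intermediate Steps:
-462/132 - 64/(-395) = -462*1/132 - 64*(-1/395) = -7/2 + 64/395 = -2637/790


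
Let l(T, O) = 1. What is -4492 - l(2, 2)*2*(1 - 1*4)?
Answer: -4486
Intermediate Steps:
-4492 - l(2, 2)*2*(1 - 1*4) = -4492 - 1*2*(1 - 1*4) = -4492 - 2*(1 - 4) = -4492 - 2*(-3) = -4492 - 1*(-6) = -4492 + 6 = -4486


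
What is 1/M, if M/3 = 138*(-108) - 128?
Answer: -1/45096 ≈ -2.2175e-5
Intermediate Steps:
M = -45096 (M = 3*(138*(-108) - 128) = 3*(-14904 - 128) = 3*(-15032) = -45096)
1/M = 1/(-45096) = -1/45096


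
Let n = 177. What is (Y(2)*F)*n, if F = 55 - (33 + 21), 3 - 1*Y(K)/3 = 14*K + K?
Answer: -14337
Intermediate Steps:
Y(K) = 9 - 45*K (Y(K) = 9 - 3*(14*K + K) = 9 - 45*K)
F = 1 (F = 55 - 1*54 = 55 - 54 = 1)
(Y(2)*F)*n = ((9 - 45*2)*1)*177 = ((9 - 90)*1)*177 = -81*1*177 = -81*177 = -14337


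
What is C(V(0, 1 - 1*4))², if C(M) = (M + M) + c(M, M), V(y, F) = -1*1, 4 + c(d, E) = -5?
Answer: 121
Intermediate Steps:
c(d, E) = -9 (c(d, E) = -4 - 5 = -9)
V(y, F) = -1
C(M) = -9 + 2*M (C(M) = (M + M) - 9 = 2*M - 9 = -9 + 2*M)
C(V(0, 1 - 1*4))² = (-9 + 2*(-1))² = (-9 - 2)² = (-11)² = 121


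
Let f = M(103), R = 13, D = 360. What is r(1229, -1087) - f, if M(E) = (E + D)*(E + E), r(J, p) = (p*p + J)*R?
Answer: 15280996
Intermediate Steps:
r(J, p) = 13*J + 13*p² (r(J, p) = (p*p + J)*13 = (p² + J)*13 = (J + p²)*13 = 13*J + 13*p²)
M(E) = 2*E*(360 + E) (M(E) = (E + 360)*(E + E) = (360 + E)*(2*E) = 2*E*(360 + E))
f = 95378 (f = 2*103*(360 + 103) = 2*103*463 = 95378)
r(1229, -1087) - f = (13*1229 + 13*(-1087)²) - 1*95378 = (15977 + 13*1181569) - 95378 = (15977 + 15360397) - 95378 = 15376374 - 95378 = 15280996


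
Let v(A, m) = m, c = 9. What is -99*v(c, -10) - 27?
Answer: 963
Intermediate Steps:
-99*v(c, -10) - 27 = -99*(-10) - 27 = 990 - 27 = 963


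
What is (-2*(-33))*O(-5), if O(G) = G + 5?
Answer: 0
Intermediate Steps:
O(G) = 5 + G
(-2*(-33))*O(-5) = (-2*(-33))*(5 - 5) = 66*0 = 0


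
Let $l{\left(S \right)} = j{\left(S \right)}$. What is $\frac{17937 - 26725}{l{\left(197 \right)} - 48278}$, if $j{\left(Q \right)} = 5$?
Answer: $\frac{8788}{48273} \approx 0.18205$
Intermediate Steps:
$l{\left(S \right)} = 5$
$\frac{17937 - 26725}{l{\left(197 \right)} - 48278} = \frac{17937 - 26725}{5 - 48278} = - \frac{8788}{-48273} = \left(-8788\right) \left(- \frac{1}{48273}\right) = \frac{8788}{48273}$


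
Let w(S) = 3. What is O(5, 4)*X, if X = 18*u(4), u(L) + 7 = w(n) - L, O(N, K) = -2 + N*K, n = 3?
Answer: -2592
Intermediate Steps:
O(N, K) = -2 + K*N
u(L) = -4 - L (u(L) = -7 + (3 - L) = -4 - L)
X = -144 (X = 18*(-4 - 1*4) = 18*(-4 - 4) = 18*(-8) = -144)
O(5, 4)*X = (-2 + 4*5)*(-144) = (-2 + 20)*(-144) = 18*(-144) = -2592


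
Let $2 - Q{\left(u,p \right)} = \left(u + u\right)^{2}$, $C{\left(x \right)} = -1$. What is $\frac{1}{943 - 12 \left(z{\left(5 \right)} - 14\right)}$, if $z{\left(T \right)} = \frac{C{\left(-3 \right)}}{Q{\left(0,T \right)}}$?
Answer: $\frac{1}{1117} \approx 0.00089526$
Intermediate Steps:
$Q{\left(u,p \right)} = 2 - 4 u^{2}$ ($Q{\left(u,p \right)} = 2 - \left(u + u\right)^{2} = 2 - \left(2 u\right)^{2} = 2 - 4 u^{2}$)
$z{\left(T \right)} = - \frac{1}{2}$ ($z{\left(T \right)} = - \frac{1}{2 - 4 \cdot 0^{2}} = - \frac{1}{2 - 0} = - \frac{1}{2 + 0} = - \frac{1}{2}$)
$\frac{1}{943 - 12 \left(z{\left(5 \right)} - 14\right)} = \frac{1}{943 - 12 \left(- \frac{1}{2} - 14\right)} = \frac{1}{943 - -174} = \frac{1}{943 + 174} = \frac{1}{1117}$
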